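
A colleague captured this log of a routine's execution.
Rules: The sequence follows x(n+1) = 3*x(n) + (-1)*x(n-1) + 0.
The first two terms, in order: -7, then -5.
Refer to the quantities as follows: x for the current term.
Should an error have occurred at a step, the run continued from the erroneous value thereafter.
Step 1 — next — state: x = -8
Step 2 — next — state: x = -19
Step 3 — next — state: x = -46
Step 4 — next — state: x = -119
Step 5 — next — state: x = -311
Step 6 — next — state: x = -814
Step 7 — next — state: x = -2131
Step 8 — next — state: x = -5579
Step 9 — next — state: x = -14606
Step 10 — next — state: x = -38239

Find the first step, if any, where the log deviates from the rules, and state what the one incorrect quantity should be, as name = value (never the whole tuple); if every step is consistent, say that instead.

Recomputing the run from the initial state:
step 1: x = -8
step 2: x = -19
step 3: x = -49
step 4: x = -128
step 5: x = -335
step 6: x = -877
step 7: x = -2296
step 8: x = -6011
step 9: x = -15737
step 10: x = -41200
The first disagreement with the log is at step 3, where the value should be x = -49.

step 3, x = -49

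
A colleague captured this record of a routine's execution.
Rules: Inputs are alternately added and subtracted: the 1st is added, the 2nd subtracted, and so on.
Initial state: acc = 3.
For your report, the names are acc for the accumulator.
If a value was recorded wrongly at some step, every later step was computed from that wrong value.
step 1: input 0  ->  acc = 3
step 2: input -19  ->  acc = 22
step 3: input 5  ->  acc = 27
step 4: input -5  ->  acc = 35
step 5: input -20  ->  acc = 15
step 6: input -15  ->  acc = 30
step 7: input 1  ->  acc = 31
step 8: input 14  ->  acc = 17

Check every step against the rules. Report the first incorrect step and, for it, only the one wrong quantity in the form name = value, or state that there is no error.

step 4, acc = 32

Recomputing the run from the initial state:
step 1: acc = 3
step 2: acc = 22
step 3: acc = 27
step 4: acc = 32
step 5: acc = 12
step 6: acc = 27
step 7: acc = 28
step 8: acc = 14
The first disagreement with the record is at step 4, where the value should be acc = 32.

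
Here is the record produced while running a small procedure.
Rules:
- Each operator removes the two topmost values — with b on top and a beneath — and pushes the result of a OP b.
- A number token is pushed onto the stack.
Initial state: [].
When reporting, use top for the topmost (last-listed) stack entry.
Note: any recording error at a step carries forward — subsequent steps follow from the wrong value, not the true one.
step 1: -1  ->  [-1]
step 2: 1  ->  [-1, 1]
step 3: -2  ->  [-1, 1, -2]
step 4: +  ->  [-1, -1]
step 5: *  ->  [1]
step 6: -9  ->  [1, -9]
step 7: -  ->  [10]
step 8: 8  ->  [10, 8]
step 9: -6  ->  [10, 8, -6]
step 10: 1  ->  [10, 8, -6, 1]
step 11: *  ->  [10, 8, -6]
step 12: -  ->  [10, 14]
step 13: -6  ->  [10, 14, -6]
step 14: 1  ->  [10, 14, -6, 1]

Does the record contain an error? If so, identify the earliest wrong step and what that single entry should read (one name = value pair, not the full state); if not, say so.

no error

Step 1: push -1: top = -1 — agrees with the record.
Step 2: push 1: top = 1 — exactly as logged.
Step 3: push -2: top = -2 — verified.
Step 4: 1 + -2 = -1 — checks out.
Step 5: -1 * -1 = 1 — in agreement.
Step 6: push -9: top = -9 — in agreement.
Step 7: 1 - -9 = 10 — verified.
Step 8: push 8: top = 8 — exactly as logged.
Step 9: push -6: top = -6 — in agreement.
Step 10: push 1: top = 1 — in agreement.
Step 11: -6 * 1 = -6 — no discrepancy.
Step 12: 8 - -6 = 14 — verified.
Step 13: push -6: top = -6 — same as recorded.
Step 14: push 1: top = 1 — verified.
All entries verified; no error found.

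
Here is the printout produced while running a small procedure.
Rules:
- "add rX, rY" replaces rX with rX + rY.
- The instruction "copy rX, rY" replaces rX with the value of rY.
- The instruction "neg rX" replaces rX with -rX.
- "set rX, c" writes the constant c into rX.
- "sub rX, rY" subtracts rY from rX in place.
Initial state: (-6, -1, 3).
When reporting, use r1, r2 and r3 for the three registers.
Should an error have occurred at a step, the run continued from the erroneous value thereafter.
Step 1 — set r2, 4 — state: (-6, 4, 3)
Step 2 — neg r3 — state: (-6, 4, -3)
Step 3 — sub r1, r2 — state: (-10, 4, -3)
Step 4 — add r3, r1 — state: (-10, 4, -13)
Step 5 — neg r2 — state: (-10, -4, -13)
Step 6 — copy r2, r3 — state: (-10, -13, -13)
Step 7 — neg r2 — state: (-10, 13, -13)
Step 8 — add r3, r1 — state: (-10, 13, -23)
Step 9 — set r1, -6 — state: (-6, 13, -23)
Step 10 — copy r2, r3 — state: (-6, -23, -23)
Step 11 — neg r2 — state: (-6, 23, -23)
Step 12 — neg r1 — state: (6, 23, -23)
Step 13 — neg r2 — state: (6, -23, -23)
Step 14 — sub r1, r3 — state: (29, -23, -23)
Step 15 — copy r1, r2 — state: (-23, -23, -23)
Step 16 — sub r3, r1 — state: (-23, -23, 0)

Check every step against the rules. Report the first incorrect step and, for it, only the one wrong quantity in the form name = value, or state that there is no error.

no error

Recomputing the run from the initial state:
step 1: r1 = -6, r2 = 4, r3 = 3
step 2: r1 = -6, r2 = 4, r3 = -3
step 3: r1 = -10, r2 = 4, r3 = -3
step 4: r1 = -10, r2 = 4, r3 = -13
step 5: r1 = -10, r2 = -4, r3 = -13
step 6: r1 = -10, r2 = -13, r3 = -13
step 7: r1 = -10, r2 = 13, r3 = -13
step 8: r1 = -10, r2 = 13, r3 = -23
step 9: r1 = -6, r2 = 13, r3 = -23
step 10: r1 = -6, r2 = -23, r3 = -23
step 11: r1 = -6, r2 = 23, r3 = -23
step 12: r1 = 6, r2 = 23, r3 = -23
step 13: r1 = 6, r2 = -23, r3 = -23
step 14: r1 = 29, r2 = -23, r3 = -23
step 15: r1 = -23, r2 = -23, r3 = -23
step 16: r1 = -23, r2 = -23, r3 = 0
This matches the printout at every step.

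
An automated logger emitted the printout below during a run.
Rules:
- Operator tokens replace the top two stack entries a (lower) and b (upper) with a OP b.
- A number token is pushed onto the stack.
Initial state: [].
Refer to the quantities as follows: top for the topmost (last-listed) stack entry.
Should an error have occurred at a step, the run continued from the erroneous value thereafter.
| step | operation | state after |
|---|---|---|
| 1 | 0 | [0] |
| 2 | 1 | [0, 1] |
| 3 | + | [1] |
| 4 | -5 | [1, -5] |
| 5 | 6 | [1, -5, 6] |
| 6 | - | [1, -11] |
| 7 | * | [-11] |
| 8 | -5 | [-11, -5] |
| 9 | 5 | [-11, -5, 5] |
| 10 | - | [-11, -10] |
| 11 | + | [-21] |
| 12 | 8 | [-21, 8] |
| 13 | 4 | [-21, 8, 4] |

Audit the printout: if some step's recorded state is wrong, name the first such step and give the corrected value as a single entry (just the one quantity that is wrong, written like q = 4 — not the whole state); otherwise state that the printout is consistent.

step 1: push 0: top = 0 -> in agreement
step 2: push 1: top = 1 -> confirmed correct
step 3: 0 + 1 = 1 -> in agreement
step 4: push -5: top = -5 -> verified
step 5: push 6: top = 6 -> exactly as logged
step 6: -5 - 6 = -11 -> checks out
step 7: 1 * -11 = -11 -> confirmed correct
step 8: push -5: top = -5 -> matches
step 9: push 5: top = 5 -> exactly as logged
step 10: -5 - 5 = -10 -> in agreement
step 11: -11 + -10 = -21 -> in agreement
step 12: push 8: top = 8 -> confirmed correct
step 13: push 4: top = 4 -> no discrepancy
All entries verified; no error found.

no error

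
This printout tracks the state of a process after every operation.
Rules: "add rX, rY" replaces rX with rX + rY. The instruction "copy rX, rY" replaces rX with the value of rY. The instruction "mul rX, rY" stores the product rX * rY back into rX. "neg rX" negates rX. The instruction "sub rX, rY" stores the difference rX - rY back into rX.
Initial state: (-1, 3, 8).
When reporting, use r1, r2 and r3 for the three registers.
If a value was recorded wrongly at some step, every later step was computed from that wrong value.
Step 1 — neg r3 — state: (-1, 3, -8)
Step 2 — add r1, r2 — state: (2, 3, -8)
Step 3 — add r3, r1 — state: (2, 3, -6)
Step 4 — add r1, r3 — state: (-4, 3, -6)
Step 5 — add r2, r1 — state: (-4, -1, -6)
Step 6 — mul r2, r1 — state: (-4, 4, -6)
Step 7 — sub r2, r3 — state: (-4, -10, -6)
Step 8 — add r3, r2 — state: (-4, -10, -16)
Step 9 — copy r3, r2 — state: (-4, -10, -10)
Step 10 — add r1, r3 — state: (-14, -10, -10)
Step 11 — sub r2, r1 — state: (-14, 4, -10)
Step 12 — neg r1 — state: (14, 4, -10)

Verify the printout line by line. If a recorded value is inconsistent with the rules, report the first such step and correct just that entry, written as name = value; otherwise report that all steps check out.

Step 1: r3 = -(8) = -8 — matches.
Step 2: r1 = -1 + 3 = 2 — matches.
Step 3: r3 = -8 + 2 = -6 — agrees with the printout.
Step 4: r1 = 2 + -6 = -4 — same as recorded.
Step 5: r2 = 3 + -4 = -1 — same as recorded.
Step 6: r2 = -1 * -4 = 4 — no discrepancy.
Step 7: r2 = 4 - -6 = 10 — first mismatch against the printout.
Conclusion: step 7 carries the first error; the entry should be r2 = 10.

step 7, r2 = 10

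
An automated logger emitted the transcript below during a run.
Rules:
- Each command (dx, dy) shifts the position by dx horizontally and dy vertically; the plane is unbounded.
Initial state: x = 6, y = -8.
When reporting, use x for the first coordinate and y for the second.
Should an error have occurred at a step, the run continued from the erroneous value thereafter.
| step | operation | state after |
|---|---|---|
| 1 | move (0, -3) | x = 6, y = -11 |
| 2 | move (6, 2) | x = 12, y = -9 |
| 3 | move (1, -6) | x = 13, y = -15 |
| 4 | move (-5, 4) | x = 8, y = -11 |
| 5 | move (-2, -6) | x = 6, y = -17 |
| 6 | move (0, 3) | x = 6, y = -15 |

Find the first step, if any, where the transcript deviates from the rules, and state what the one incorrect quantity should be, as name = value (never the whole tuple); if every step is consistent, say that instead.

Step 1: x = 6 + (0) = 6, y = -8 + (-3) = -11 — same as recorded.
Step 2: x = 6 + (6) = 12, y = -11 + (2) = -9 — exactly as logged.
Step 3: x = 12 + (1) = 13, y = -9 + (-6) = -15 — same as recorded.
Step 4: x = 13 + (-5) = 8, y = -15 + (4) = -11 — checks out.
Step 5: x = 8 + (-2) = 6, y = -11 + (-6) = -17 — verified.
Step 6: x = 6 + (0) = 6, y = -17 + (3) = -14 — the transcript has a different value.
Conclusion: step 6 carries the first error; the entry should be y = -14.

step 6, y = -14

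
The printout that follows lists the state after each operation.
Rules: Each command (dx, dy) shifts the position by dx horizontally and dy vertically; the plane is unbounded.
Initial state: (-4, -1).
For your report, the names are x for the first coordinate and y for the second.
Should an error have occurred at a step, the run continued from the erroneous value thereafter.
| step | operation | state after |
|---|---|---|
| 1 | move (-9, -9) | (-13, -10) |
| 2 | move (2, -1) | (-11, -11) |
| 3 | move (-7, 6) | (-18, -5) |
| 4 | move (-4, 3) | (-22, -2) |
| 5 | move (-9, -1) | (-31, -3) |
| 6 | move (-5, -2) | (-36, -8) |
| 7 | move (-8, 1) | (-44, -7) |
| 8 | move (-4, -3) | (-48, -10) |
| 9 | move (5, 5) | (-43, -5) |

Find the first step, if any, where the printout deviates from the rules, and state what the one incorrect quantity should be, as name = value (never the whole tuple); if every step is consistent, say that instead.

step 6, y = -5

Recomputing the run from the initial state:
step 1: x = -13, y = -10
step 2: x = -11, y = -11
step 3: x = -18, y = -5
step 4: x = -22, y = -2
step 5: x = -31, y = -3
step 6: x = -36, y = -5
step 7: x = -44, y = -4
step 8: x = -48, y = -7
step 9: x = -43, y = -2
The first disagreement with the printout is at step 6, where the value should be y = -5.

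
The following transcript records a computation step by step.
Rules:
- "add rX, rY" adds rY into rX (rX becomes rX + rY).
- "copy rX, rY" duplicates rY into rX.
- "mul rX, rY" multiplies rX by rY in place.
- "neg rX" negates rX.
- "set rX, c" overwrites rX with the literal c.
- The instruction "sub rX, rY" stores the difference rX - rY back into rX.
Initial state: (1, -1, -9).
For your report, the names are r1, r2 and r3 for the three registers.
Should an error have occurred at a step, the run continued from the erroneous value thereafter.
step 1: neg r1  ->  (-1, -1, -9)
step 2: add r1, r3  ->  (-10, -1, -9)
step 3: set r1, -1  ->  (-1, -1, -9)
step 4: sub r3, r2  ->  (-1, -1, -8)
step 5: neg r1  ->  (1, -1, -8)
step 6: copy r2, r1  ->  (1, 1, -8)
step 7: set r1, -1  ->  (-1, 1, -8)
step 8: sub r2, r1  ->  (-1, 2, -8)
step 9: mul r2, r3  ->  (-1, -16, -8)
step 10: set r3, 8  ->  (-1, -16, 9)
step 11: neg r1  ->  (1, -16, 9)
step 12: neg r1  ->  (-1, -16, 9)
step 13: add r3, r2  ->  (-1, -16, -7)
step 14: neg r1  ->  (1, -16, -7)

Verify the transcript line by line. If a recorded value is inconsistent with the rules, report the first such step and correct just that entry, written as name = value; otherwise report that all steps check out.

Recomputing the run from the initial state:
step 1: r1 = -1, r2 = -1, r3 = -9
step 2: r1 = -10, r2 = -1, r3 = -9
step 3: r1 = -1, r2 = -1, r3 = -9
step 4: r1 = -1, r2 = -1, r3 = -8
step 5: r1 = 1, r2 = -1, r3 = -8
step 6: r1 = 1, r2 = 1, r3 = -8
step 7: r1 = -1, r2 = 1, r3 = -8
step 8: r1 = -1, r2 = 2, r3 = -8
step 9: r1 = -1, r2 = -16, r3 = -8
step 10: r1 = -1, r2 = -16, r3 = 8
step 11: r1 = 1, r2 = -16, r3 = 8
step 12: r1 = -1, r2 = -16, r3 = 8
step 13: r1 = -1, r2 = -16, r3 = -8
step 14: r1 = 1, r2 = -16, r3 = -8
The first disagreement with the transcript is at step 10, where the value should be r3 = 8.

step 10, r3 = 8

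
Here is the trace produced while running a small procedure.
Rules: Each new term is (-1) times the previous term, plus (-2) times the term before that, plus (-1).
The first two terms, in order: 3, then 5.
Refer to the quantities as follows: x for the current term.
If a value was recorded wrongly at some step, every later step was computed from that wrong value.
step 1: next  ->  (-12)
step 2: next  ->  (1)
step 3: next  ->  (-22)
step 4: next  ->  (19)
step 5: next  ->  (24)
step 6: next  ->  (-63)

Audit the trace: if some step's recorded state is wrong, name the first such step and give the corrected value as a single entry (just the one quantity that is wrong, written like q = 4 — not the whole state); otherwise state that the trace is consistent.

1. x = -1*(5) + (-2)*(3) + (-1) = -12 (no discrepancy)
2. x = -1*(-12) + (-2)*(5) + (-1) = 1 (consistent with the trace)
3. x = -1*(1) + (-2)*(-12) + (-1) = 22 (the trace has a different value)
First incorrect step: 3; the correct value is x = 22.

step 3, x = 22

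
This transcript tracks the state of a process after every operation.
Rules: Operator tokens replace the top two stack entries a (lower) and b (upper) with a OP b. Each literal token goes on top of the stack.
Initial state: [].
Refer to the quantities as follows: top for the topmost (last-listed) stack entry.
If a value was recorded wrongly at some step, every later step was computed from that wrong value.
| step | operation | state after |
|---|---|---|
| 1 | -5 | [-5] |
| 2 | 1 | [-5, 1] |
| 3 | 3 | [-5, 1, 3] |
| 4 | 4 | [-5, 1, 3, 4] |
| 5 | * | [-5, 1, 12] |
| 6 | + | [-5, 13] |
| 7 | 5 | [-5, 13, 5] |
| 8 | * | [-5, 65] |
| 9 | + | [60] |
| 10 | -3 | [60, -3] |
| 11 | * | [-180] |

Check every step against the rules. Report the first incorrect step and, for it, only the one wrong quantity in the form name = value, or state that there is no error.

step 1: push -5: top = -5 -> matches
step 2: push 1: top = 1 -> agrees with the transcript
step 3: push 3: top = 3 -> verified
step 4: push 4: top = 4 -> in agreement
step 5: 3 * 4 = 12 -> consistent with the transcript
step 6: 1 + 12 = 13 -> same as recorded
step 7: push 5: top = 5 -> exactly as logged
step 8: 13 * 5 = 65 -> in agreement
step 9: -5 + 65 = 60 -> in agreement
step 10: push -3: top = -3 -> agrees with the transcript
step 11: 60 * -3 = -180 -> no discrepancy
The whole run recomputes cleanly — no discrepancies.

no error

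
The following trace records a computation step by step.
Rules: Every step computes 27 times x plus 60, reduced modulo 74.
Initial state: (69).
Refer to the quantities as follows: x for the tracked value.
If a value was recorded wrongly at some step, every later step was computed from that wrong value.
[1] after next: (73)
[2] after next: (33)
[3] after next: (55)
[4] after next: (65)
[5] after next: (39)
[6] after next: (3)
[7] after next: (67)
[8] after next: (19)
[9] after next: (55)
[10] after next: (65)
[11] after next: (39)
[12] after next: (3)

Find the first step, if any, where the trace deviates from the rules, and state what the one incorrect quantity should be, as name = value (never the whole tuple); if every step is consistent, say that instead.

Recomputing the run from the initial state:
step 1: x = 73
step 2: x = 33
step 3: x = 63
step 4: x = 59
step 5: x = 25
step 6: x = 69
step 7: x = 73
step 8: x = 33
step 9: x = 63
step 10: x = 59
step 11: x = 25
step 12: x = 69
The first disagreement with the trace is at step 3, where the value should be x = 63.

step 3, x = 63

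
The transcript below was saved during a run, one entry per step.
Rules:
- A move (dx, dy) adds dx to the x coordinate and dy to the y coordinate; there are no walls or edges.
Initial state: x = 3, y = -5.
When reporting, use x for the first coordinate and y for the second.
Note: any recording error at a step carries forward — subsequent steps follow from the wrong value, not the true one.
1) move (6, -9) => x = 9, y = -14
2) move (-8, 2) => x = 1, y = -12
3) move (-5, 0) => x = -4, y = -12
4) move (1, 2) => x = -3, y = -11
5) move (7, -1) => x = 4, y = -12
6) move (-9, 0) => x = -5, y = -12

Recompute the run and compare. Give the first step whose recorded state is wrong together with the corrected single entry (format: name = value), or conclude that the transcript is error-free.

step 4, y = -10

Recomputing the run from the initial state:
step 1: x = 9, y = -14
step 2: x = 1, y = -12
step 3: x = -4, y = -12
step 4: x = -3, y = -10
step 5: x = 4, y = -11
step 6: x = -5, y = -11
The first disagreement with the transcript is at step 4, where the value should be y = -10.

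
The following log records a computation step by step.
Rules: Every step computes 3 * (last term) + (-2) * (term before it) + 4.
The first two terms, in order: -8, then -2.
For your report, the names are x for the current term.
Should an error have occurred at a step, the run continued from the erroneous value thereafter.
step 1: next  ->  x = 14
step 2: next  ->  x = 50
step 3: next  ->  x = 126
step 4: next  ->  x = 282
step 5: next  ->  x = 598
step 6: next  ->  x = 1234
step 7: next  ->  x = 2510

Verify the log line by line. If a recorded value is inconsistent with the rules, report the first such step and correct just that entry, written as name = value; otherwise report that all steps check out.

no error

step 1: x = 3*(-2) + (-2)*(-8) + (4) = 14 -> same as recorded
step 2: x = 3*(14) + (-2)*(-2) + (4) = 50 -> verified
step 3: x = 3*(50) + (-2)*(14) + (4) = 126 -> same as recorded
step 4: x = 3*(126) + (-2)*(50) + (4) = 282 -> no discrepancy
step 5: x = 3*(282) + (-2)*(126) + (4) = 598 -> agrees with the log
step 6: x = 3*(598) + (-2)*(282) + (4) = 1234 -> consistent with the log
step 7: x = 3*(1234) + (-2)*(598) + (4) = 2510 -> in agreement
Nothing is out of place; the run is error-free.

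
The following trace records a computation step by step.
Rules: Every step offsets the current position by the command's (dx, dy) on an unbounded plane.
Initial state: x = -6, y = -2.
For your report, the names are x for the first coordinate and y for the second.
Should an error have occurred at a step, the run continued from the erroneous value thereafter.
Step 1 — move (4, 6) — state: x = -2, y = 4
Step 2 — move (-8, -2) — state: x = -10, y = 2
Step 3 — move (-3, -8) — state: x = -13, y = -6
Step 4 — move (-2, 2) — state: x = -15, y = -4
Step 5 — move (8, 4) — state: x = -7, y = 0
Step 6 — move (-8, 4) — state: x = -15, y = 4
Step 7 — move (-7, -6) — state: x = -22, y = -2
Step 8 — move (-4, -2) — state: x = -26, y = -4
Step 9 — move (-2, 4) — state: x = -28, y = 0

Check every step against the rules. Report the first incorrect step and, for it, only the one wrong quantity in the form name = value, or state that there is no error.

step 1: x = -6 + (4) = -2, y = -2 + (6) = 4 -> consistent with the trace
step 2: x = -2 + (-8) = -10, y = 4 + (-2) = 2 -> agrees with the trace
step 3: x = -10 + (-3) = -13, y = 2 + (-8) = -6 -> checks out
step 4: x = -13 + (-2) = -15, y = -6 + (2) = -4 -> exactly as logged
step 5: x = -15 + (8) = -7, y = -4 + (4) = 0 -> agrees with the trace
step 6: x = -7 + (-8) = -15, y = 0 + (4) = 4 -> agrees with the trace
step 7: x = -15 + (-7) = -22, y = 4 + (-6) = -2 -> agrees with the trace
step 8: x = -22 + (-4) = -26, y = -2 + (-2) = -4 -> exactly as logged
step 9: x = -26 + (-2) = -28, y = -4 + (4) = 0 -> same as recorded
No step deviates from the rules.

no error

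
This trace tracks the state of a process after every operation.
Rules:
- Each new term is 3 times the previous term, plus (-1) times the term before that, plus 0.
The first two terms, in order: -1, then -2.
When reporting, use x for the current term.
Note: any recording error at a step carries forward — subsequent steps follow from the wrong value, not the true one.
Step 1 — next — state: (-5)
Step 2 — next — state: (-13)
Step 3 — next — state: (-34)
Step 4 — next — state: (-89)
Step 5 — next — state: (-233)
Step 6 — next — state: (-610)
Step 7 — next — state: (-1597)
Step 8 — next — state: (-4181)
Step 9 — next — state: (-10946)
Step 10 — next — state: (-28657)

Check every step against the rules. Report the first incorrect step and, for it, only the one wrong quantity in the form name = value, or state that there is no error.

no error

Recomputing the run from the initial state:
step 1: x = -5
step 2: x = -13
step 3: x = -34
step 4: x = -89
step 5: x = -233
step 6: x = -610
step 7: x = -1597
step 8: x = -4181
step 9: x = -10946
step 10: x = -28657
This matches the trace at every step.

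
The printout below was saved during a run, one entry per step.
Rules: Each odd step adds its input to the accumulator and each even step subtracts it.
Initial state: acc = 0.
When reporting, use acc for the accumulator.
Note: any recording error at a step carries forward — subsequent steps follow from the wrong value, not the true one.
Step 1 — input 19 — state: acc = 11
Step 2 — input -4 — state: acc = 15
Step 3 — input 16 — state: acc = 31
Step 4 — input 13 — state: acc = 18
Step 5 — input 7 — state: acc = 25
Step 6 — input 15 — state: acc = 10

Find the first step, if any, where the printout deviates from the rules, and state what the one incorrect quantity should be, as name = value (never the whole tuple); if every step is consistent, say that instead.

step 1, acc = 19

Recomputing the run from the initial state:
step 1: acc = 19
step 2: acc = 23
step 3: acc = 39
step 4: acc = 26
step 5: acc = 33
step 6: acc = 18
The first disagreement with the printout is at step 1, where the value should be acc = 19.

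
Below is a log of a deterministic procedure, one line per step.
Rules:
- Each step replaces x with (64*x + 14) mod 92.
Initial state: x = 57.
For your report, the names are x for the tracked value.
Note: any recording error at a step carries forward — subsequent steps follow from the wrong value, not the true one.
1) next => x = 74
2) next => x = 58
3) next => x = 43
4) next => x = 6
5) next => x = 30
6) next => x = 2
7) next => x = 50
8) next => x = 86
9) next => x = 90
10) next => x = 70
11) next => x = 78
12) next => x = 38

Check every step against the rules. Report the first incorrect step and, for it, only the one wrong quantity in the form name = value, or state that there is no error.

Recomputing the run from the initial state:
step 1: x = 74
step 2: x = 58
step 3: x = 46
step 4: x = 14
step 5: x = 82
step 6: x = 18
step 7: x = 62
step 8: x = 26
step 9: x = 22
step 10: x = 42
step 11: x = 34
step 12: x = 74
The first disagreement with the log is at step 3, where the value should be x = 46.

step 3, x = 46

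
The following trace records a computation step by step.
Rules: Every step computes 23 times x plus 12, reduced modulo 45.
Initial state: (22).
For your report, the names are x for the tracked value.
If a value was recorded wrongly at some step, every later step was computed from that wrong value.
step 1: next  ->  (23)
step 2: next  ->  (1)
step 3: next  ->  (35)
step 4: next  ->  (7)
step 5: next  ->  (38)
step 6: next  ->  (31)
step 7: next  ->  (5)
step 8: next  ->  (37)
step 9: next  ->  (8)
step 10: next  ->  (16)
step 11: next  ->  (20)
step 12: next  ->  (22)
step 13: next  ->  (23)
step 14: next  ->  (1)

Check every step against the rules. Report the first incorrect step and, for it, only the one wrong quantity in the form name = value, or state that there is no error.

step 1: x = (23*22 + 12) mod 45 = 23 -> checks out
step 2: x = (23*23 + 12) mod 45 = 1 -> matches
step 3: x = (23*1 + 12) mod 45 = 35 -> agrees with the trace
step 4: x = (23*35 + 12) mod 45 = 7 -> exactly as logged
step 5: x = (23*7 + 12) mod 45 = 38 -> checks out
step 6: x = (23*38 + 12) mod 45 = 31 -> same as recorded
step 7: x = (23*31 + 12) mod 45 = 5 -> agrees with the trace
step 8: x = (23*5 + 12) mod 45 = 37 -> exactly as logged
step 9: x = (23*37 + 12) mod 45 = 8 -> verified
step 10: x = (23*8 + 12) mod 45 = 16 -> confirmed correct
step 11: x = (23*16 + 12) mod 45 = 20 -> confirmed correct
step 12: x = (23*20 + 12) mod 45 = 22 -> same as recorded
step 13: x = (23*22 + 12) mod 45 = 23 -> confirmed correct
step 14: x = (23*23 + 12) mod 45 = 1 -> matches
Every step is consistent.

no error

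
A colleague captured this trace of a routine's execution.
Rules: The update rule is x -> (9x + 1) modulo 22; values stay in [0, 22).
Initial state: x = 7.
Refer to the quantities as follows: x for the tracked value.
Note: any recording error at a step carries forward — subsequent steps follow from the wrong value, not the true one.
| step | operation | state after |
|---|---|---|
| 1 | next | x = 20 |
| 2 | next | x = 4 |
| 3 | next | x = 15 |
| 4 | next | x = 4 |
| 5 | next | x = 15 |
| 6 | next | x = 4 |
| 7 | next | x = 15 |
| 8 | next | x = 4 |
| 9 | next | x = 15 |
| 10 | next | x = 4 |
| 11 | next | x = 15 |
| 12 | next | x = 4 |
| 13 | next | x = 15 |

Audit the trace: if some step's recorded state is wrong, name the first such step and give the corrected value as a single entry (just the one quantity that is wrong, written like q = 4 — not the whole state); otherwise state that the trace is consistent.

step 2, x = 5

Step 1: x = (9*7 + 1) mod 22 = 20 — verified.
Step 2: x = (9*20 + 1) mod 22 = 5 — a discrepancy with the trace.
Step 2 is the first one off; corrected, x = 5.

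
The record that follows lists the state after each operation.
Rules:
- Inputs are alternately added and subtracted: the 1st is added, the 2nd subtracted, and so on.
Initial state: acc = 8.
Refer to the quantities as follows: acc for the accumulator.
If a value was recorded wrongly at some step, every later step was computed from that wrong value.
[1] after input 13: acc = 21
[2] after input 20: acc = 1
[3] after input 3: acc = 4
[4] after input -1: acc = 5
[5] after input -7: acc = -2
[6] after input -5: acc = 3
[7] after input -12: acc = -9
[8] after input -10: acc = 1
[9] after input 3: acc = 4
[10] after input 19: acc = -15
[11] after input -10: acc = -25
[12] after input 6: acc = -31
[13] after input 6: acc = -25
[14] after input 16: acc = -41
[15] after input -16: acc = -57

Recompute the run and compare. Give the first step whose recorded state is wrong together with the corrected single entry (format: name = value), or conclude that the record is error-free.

step 1: acc = 8 + 13 = 21 -> same as recorded
step 2: acc = 21 - 20 = 1 -> verified
step 3: acc = 1 + 3 = 4 -> exactly as logged
step 4: acc = 4 - -1 = 5 -> consistent with the record
step 5: acc = 5 + -7 = -2 -> exactly as logged
step 6: acc = -2 - -5 = 3 -> agrees with the record
step 7: acc = 3 + -12 = -9 -> agrees with the record
step 8: acc = -9 - -10 = 1 -> same as recorded
step 9: acc = 1 + 3 = 4 -> agrees with the record
step 10: acc = 4 - 19 = -15 -> consistent with the record
step 11: acc = -15 + -10 = -25 -> same as recorded
step 12: acc = -25 - 6 = -31 -> verified
step 13: acc = -31 + 6 = -25 -> agrees with the record
step 14: acc = -25 - 16 = -41 -> same as recorded
step 15: acc = -41 + -16 = -57 -> same as recorded
All steps check out; nothing to correct.

no error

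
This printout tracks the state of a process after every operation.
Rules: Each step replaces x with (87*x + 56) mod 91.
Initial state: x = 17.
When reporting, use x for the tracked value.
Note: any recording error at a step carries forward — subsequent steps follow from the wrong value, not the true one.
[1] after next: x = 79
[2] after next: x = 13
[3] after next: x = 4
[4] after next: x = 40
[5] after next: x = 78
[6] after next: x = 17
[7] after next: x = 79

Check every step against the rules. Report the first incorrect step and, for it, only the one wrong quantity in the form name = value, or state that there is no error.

Recomputing the run from the initial state:
step 1: x = 79
step 2: x = 13
step 3: x = 4
step 4: x = 40
step 5: x = 78
step 6: x = 17
step 7: x = 79
This matches the printout at every step.

no error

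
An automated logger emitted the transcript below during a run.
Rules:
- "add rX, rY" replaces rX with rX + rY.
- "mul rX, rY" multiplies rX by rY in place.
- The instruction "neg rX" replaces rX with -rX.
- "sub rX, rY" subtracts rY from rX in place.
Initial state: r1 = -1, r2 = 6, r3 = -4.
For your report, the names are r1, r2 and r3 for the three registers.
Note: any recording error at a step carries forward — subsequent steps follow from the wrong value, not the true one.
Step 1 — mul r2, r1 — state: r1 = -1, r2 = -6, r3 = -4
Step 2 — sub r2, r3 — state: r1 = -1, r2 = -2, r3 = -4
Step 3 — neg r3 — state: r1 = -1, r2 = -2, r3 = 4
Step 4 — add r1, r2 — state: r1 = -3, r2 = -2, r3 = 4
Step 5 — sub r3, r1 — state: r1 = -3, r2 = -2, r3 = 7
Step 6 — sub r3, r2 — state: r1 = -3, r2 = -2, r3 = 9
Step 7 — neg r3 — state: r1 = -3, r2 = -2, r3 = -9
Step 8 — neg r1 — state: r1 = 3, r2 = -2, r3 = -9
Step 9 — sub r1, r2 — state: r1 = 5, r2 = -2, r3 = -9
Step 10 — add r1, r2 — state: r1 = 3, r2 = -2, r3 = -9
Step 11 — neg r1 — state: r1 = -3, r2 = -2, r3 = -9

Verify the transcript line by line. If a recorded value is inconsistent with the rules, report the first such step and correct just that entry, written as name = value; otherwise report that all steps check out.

Recomputing the run from the initial state:
step 1: r1 = -1, r2 = -6, r3 = -4
step 2: r1 = -1, r2 = -2, r3 = -4
step 3: r1 = -1, r2 = -2, r3 = 4
step 4: r1 = -3, r2 = -2, r3 = 4
step 5: r1 = -3, r2 = -2, r3 = 7
step 6: r1 = -3, r2 = -2, r3 = 9
step 7: r1 = -3, r2 = -2, r3 = -9
step 8: r1 = 3, r2 = -2, r3 = -9
step 9: r1 = 5, r2 = -2, r3 = -9
step 10: r1 = 3, r2 = -2, r3 = -9
step 11: r1 = -3, r2 = -2, r3 = -9
This matches the transcript at every step.

no error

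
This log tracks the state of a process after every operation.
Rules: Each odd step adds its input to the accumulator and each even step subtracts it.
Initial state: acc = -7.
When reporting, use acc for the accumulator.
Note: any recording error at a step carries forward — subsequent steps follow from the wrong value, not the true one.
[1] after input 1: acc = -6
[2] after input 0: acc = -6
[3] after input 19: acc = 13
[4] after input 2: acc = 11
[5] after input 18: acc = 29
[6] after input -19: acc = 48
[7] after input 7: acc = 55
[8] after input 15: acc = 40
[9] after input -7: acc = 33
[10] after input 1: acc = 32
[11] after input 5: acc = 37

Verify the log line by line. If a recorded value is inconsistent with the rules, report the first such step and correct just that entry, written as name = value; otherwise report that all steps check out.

step 1: acc = -7 + 1 = -6 -> in agreement
step 2: acc = -6 - 0 = -6 -> agrees with the log
step 3: acc = -6 + 19 = 13 -> same as recorded
step 4: acc = 13 - 2 = 11 -> agrees with the log
step 5: acc = 11 + 18 = 29 -> in agreement
step 6: acc = 29 - -19 = 48 -> agrees with the log
step 7: acc = 48 + 7 = 55 -> in agreement
step 8: acc = 55 - 15 = 40 -> consistent with the log
step 9: acc = 40 + -7 = 33 -> consistent with the log
step 10: acc = 33 - 1 = 32 -> same as recorded
step 11: acc = 32 + 5 = 37 -> agrees with the log
Each recorded entry agrees with the recomputation.

no error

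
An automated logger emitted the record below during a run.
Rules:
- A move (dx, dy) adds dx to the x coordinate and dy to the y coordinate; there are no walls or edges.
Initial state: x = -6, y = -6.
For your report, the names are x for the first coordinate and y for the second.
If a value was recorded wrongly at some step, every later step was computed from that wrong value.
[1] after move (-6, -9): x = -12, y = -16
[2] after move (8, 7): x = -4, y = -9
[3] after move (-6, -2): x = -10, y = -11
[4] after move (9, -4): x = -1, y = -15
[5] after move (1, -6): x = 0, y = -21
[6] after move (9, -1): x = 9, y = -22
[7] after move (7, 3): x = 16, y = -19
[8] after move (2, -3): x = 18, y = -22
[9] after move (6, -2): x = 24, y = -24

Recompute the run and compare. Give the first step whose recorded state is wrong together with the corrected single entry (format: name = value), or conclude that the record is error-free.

Recomputing the run from the initial state:
step 1: x = -12, y = -15
step 2: x = -4, y = -8
step 3: x = -10, y = -10
step 4: x = -1, y = -14
step 5: x = 0, y = -20
step 6: x = 9, y = -21
step 7: x = 16, y = -18
step 8: x = 18, y = -21
step 9: x = 24, y = -23
The first disagreement with the record is at step 1, where the value should be y = -15.

step 1, y = -15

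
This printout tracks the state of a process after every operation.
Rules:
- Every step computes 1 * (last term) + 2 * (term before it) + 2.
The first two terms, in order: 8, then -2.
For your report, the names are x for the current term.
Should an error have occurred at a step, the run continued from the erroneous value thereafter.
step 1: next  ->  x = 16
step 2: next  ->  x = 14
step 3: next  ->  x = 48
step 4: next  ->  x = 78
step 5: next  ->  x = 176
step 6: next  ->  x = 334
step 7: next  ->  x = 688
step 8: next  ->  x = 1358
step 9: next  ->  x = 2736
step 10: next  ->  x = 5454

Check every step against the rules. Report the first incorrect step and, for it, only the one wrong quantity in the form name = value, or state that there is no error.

Recomputing the run from the initial state:
step 1: x = 16
step 2: x = 14
step 3: x = 48
step 4: x = 78
step 5: x = 176
step 6: x = 334
step 7: x = 688
step 8: x = 1358
step 9: x = 2736
step 10: x = 5454
This matches the printout at every step.

no error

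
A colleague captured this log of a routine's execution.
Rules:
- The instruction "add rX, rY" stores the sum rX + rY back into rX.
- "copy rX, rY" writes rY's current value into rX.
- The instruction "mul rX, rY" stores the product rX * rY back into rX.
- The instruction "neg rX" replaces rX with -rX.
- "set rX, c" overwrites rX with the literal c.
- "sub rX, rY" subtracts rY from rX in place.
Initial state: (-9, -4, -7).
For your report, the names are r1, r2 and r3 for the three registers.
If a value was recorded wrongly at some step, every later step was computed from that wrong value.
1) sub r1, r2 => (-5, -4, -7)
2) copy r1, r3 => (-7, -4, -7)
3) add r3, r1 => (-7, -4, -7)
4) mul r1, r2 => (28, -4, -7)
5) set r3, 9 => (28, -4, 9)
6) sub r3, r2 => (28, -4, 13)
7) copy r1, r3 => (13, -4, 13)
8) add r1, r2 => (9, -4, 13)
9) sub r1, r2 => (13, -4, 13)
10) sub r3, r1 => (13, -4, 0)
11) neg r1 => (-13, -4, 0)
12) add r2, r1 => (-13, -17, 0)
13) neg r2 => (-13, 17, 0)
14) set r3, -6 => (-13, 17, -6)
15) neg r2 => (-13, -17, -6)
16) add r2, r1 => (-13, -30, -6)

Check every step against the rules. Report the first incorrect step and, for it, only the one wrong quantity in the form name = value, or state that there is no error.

step 3, r3 = -14

step 1: r1 = -9 - -4 = -5 -> matches
step 2: r1 = -7 -> agrees with the log
step 3: r3 = -7 + -7 = -14 -> the log disagrees here
The audit stops at step 3: the recorded entry is wrong and should be r3 = -14.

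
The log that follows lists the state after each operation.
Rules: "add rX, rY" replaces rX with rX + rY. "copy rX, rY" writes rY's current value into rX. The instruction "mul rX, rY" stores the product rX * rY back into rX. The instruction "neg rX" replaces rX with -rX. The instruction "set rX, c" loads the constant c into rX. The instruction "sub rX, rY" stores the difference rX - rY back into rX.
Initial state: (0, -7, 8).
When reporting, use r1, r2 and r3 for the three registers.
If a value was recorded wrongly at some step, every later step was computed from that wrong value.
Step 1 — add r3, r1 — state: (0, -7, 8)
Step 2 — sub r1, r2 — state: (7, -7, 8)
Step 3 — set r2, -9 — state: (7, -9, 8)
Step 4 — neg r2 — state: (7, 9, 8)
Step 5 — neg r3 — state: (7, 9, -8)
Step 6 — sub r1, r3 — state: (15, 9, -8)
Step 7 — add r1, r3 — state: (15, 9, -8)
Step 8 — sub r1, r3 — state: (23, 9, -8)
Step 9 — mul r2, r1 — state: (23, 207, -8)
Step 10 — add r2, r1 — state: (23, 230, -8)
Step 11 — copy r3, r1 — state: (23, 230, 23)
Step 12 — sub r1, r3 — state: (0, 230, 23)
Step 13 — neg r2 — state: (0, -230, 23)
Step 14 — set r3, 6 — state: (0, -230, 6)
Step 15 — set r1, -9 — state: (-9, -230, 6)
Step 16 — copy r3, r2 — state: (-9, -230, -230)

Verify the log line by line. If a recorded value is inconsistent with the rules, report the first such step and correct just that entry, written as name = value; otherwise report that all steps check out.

1. r3 = 8 + 0 = 8 (no discrepancy)
2. r1 = 0 - -7 = 7 (verified)
3. r2 = -9 (agrees with the log)
4. r2 = -(-9) = 9 (verified)
5. r3 = -(8) = -8 (confirmed correct)
6. r1 = 7 - -8 = 15 (no discrepancy)
7. r1 = 15 + -8 = 7 (a discrepancy with the log)
Conclusion: step 7 carries the first error; the entry should be r1 = 7.

step 7, r1 = 7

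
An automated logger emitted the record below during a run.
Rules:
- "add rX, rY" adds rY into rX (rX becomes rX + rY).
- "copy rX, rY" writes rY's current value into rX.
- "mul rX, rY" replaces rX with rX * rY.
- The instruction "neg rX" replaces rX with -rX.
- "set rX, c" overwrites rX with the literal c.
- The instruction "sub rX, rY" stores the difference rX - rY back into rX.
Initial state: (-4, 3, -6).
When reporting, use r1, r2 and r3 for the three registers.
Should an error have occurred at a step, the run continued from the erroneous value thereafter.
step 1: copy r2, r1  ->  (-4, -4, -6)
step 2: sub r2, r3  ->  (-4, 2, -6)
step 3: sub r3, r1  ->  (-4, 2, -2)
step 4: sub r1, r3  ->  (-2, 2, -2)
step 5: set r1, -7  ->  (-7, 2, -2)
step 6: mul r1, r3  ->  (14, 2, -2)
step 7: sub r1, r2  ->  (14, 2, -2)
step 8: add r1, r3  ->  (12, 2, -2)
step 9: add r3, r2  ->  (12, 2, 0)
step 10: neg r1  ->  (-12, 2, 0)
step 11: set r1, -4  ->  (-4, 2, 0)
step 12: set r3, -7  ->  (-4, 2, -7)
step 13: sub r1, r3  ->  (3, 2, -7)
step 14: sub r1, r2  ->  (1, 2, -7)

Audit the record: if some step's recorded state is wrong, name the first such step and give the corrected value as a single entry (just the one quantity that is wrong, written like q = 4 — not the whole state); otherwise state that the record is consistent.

step 7, r1 = 12

step 1: r2 = -4 -> matches
step 2: r2 = -4 - -6 = 2 -> no discrepancy
step 3: r3 = -6 - -4 = -2 -> checks out
step 4: r1 = -4 - -2 = -2 -> no discrepancy
step 5: r1 = -7 -> checks out
step 6: r1 = -7 * -2 = 14 -> verified
step 7: r1 = 14 - 2 = 12 -> this is not what the record shows
Conclusion: step 7 carries the first error; the entry should be r1 = 12.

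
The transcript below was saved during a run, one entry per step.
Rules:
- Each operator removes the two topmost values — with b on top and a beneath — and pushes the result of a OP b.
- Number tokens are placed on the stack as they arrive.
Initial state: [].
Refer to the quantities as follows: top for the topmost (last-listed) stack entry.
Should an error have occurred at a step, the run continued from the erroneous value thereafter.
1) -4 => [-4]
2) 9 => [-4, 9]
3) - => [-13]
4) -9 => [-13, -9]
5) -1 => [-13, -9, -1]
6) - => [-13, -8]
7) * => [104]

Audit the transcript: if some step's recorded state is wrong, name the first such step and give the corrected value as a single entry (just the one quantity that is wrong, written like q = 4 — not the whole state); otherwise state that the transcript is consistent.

no error

Recomputing the run from the initial state:
step 1: [-4]
step 2: [-4, 9]
step 3: [-13]
step 4: [-13, -9]
step 5: [-13, -9, -1]
step 6: [-13, -8]
step 7: [104]
This matches the transcript at every step.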